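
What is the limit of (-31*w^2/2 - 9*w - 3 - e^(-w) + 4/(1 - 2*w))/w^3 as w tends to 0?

Substitution gives 0/0 (the numerator vanishes to order 3).
Expand each term to order w^3: the coefficient of w^3 in 4·1/(1 - 2w) is 32 and in −e^(-w) is 1/6.
Lower-order terms cancel with the polynomial part, so the numerator is (193/6)·w^3 + o(w^3), and the limit is (193/6)/(1) = 193/6.

193/6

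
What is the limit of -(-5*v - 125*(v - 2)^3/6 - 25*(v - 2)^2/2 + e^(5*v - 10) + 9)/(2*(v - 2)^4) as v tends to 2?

Direct substitution gives 0/0.
Apply L'Hôpital: lim (-25*v - 125*(v - 2)^2/2 + 5*e^(5*v - 10) + 45)/(-8*(v - 2)^3), still 0/0.
Apply L'Hôpital: lim (-125*v + 25*e^(5*v - 10) + 225)/(-24*(v - 2)^2), still 0/0.
Apply L'Hôpital: lim (125*e^(5*v - 10) - 125)/(96 - 48*v), still 0/0.
After 4 applications of L'Hôpital's rule the quotient is (625*e^(5*v - 10))/(-48); substituting v = 2 gives -625/48.

-625/48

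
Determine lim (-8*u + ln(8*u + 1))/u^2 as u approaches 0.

Direct substitution gives 0/0.
Apply L'Hôpital: lim (-8 + 8/(8*u + 1))/(2*u), still 0/0.
After 2 applications of L'Hôpital's rule the quotient is (-64/(8*u + 1)^2)/(2); substituting u = 0 gives -32.

-32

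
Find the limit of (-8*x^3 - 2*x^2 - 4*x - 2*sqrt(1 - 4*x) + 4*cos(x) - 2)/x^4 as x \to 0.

121/6

Substitution gives 0/0 (the numerator vanishes to order 4).
Expand each term to order x^4: the coefficient of x^4 in -2·√(1 - 4x) is 20 and in 4·cos(x) is 1/6.
Lower-order terms cancel with the polynomial part, so the numerator is (121/6)·x^4 + o(x^4), and the limit is (121/6)/(1) = 121/6.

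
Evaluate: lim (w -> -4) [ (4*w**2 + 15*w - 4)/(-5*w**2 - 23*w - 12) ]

Direct substitution gives 0/0, so factor. Both numerator and denominator have (w + 4) as a factor.
After cancelling, the expression reduces to (4*w - 1)/(-5*w - 3).
Substituting w = -4 gives -1.

-1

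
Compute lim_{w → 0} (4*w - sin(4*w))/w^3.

Direct substitution gives 0/0.
Apply L'Hôpital: lim (4 - 4*cos(4*w))/(3*w^2), still 0/0.
Apply L'Hôpital: lim (16*sin(4*w))/(6*w), still 0/0.
After 3 applications of L'Hôpital's rule the quotient is (64*cos(4*w))/(6); substituting w = 0 gives 32/3.

32/3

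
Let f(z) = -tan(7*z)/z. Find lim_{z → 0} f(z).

-7

Substitution gives 0/0.
Since tan(u)/u → 1 as u → 0, tan(7z)/(7z) → 1 and the limit is 7/(-1) = -7.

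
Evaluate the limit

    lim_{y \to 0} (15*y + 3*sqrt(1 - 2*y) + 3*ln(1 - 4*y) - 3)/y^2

-51/2

Substitution gives 0/0; apply L'Hôpital's rule 2 times.
After differentiating numerator and denominator 2 times the quotient is (-48/(4*y - 1)^2 - 3/(1 - 2*y)^(3/2))/(2); at y = 0 this is -51/2.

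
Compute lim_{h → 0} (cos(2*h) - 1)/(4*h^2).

Direct substitution gives 0/0.
Apply L'Hôpital: lim (-2*sin(2*h))/(8*h), still 0/0.
After 2 applications of L'Hôpital's rule the quotient is (-4*cos(2*h))/(8); substituting h = 0 gives -1/2.

-1/2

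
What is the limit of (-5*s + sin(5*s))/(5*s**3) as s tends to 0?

-25/6

Direct substitution gives 0/0.
Apply L'Hôpital: lim (5*cos(5*s) - 5)/(15*s^2), still 0/0.
Apply L'Hôpital: lim (-25*sin(5*s))/(30*s), still 0/0.
After 3 applications of L'Hôpital's rule the quotient is (-125*cos(5*s))/(30); substituting s = 0 gives -25/6.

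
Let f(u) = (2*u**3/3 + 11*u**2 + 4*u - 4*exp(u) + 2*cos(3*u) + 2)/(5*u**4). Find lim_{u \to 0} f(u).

Substitution gives 0/0 (the numerator vanishes to order 4).
Expand each term to order u^4: the coefficient of u^4 in 2·cos(3u) is 27/4 and in -4·e^(u) is -1/6.
Lower-order terms cancel with the polynomial part, so the numerator is (79/12)·u^4 + o(u^4), and the limit is (79/12)/(5) = 79/60.

79/60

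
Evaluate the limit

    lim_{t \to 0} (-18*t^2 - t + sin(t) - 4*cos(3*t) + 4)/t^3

Substitution gives 0/0; apply L'Hôpital's rule 3 times.
After differentiating numerator and denominator 3 times the quotient is (-108*sin(3*t) - cos(t))/(6); at t = 0 this is -1/6.

-1/6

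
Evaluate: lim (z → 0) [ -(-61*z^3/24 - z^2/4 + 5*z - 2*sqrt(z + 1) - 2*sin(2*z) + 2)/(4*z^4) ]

-5/256

Substitution gives 0/0; apply L'Hôpital's rule 4 times.
After differentiating numerator and denominator 4 times the quotient is (-32*sin(2*z) + 15/(8*(z + 1)^(7/2)))/(-96); at z = 0 this is -5/256.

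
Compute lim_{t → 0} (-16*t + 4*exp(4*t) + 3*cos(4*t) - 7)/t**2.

8

Substitution gives 0/0; apply L'Hôpital's rule 2 times.
After differentiating numerator and denominator 2 times the quotient is (64*e^(4*t) - 48*cos(4*t))/(2); at t = 0 this is 8.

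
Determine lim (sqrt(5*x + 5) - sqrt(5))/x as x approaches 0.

√(5)/2

A 0/0 form; rationalise with √(5 + 5x) + √5. This collapses the numerator to 5x, leaving 5/(√(5 + 5x) + √5) → 5/(2√5) = √(5)/2.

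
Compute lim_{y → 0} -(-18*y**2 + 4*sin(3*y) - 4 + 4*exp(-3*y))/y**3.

Substitution gives 0/0; apply L'Hôpital's rule 3 times.
After differentiating numerator and denominator 3 times the quotient is (-108*cos(3*y) - 108*e^(-3*y))/(-6); at y = 0 this is 36.

36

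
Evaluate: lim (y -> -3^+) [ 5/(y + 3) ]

As y → -3⁺, (y + 3) → 0⁺, so (y + 3)^1 → 0⁺ and 5/(y + 3)^1 → ∞.

∞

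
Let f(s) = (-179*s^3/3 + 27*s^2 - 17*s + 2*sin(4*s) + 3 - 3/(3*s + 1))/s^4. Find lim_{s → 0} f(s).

-243

Substitution gives 0/0 (the numerator vanishes to order 4).
Expand each term to order s^4: the coefficient of s^4 in -3·1/(1 + 3s) is -243 and in 2·sin(4s) is 0.
Lower-order terms cancel with the polynomial part, so the numerator is (-243)·s^4 + o(s^4), and the limit is (-243)/(1) = -243.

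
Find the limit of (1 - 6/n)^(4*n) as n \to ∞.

e^(-24)

Let L be the limit and take ln: ln L = lim (4n)·ln(1 - 6/n) = lim (4n)·(-6/n + O(1/n²)) = -24.
Hence L = e^(-24).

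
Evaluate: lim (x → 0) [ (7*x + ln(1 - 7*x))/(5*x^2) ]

Direct substitution gives 0/0.
Apply L'Hôpital: lim (7 - 7/(1 - 7*x))/(10*x), still 0/0.
After 2 applications of L'Hôpital's rule the quotient is (-49/(1 - 7*x)^2)/(10); substituting x = 0 gives -49/10.

-49/10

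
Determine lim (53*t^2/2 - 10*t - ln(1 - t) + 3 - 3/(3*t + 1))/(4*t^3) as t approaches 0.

61/3

Substitution gives 0/0; apply L'Hôpital's rule 3 times.
After differentiating numerator and denominator 3 times the quotient is (486/(3*t + 1)^4 - 2/(t - 1)^3)/(24); at t = 0 this is 61/3.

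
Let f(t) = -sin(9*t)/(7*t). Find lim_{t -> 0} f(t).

Substitution gives 0/0.
Write it as (9/(-7))·sin(9t)/(9t); since sin(u)/u → 1, the limit is -9/7.

-9/7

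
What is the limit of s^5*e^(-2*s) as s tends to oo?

Write as s^5/e^{2s}, an ∞/∞ form.
Exponential growth dominates any polynomial, so repeated L'Hôpital (or the standard result) gives 0.

0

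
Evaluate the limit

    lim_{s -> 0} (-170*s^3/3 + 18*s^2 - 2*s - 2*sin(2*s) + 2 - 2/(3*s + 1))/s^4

Substitution gives 0/0; apply L'Hôpital's rule 4 times.
After differentiating numerator and denominator 4 times the quotient is (-32*sin(2*s) - 3888/(3*s + 1)^5)/(24); at s = 0 this is -162.

-162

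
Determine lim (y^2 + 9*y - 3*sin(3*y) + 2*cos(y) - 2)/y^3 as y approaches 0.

Substitution gives 0/0; apply L'Hôpital's rule 3 times.
After differentiating numerator and denominator 3 times the quotient is (2*sin(y) + 81*cos(3*y))/(6); at y = 0 this is 27/2.

27/2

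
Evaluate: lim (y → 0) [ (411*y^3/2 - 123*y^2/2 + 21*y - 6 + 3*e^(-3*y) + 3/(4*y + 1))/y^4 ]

6225/8

Substitution gives 0/0; apply L'Hôpital's rule 4 times.
After differentiating numerator and denominator 4 times the quotient is (243*e^(-3*y) + 18432/(4*y + 1)^5)/(24); at y = 0 this is 6225/8.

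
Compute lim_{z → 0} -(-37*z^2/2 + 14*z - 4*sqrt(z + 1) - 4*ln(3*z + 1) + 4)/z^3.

Substitution gives 0/0 (the numerator vanishes to order 3).
Expand each term to order z^3: the coefficient of z^3 in -4·ln(1 + 3z) is -36 and in -4·√(1 + z) is -1/4.
Lower-order terms cancel with the polynomial part, so the numerator is (-145/4)·z^3 + o(z^3), and the limit is (-145/4)/(-1) = 145/4.

145/4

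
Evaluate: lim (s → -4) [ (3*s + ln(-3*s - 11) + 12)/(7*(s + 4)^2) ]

Direct substitution gives 0/0.
Apply L'Hôpital: lim (3 - 3/(-3*s - 11))/(14*s + 56), still 0/0.
After 2 applications of L'Hôpital's rule the quotient is (-9/(-3*s - 11)^2)/(14); substituting s = -4 gives -9/14.

-9/14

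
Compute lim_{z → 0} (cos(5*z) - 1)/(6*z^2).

Direct substitution gives 0/0.
Apply L'Hôpital: lim (-5*sin(5*z))/(12*z), still 0/0.
After 2 applications of L'Hôpital's rule the quotient is (-25*cos(5*z))/(12); substituting z = 0 gives -25/12.

-25/12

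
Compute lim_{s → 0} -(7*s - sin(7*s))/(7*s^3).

Direct substitution gives 0/0.
Apply L'Hôpital: lim (7 - 7*cos(7*s))/(-21*s^2), still 0/0.
Apply L'Hôpital: lim (49*sin(7*s))/(-42*s), still 0/0.
After 3 applications of L'Hôpital's rule the quotient is (343*cos(7*s))/(-42); substituting s = 0 gives -49/6.

-49/6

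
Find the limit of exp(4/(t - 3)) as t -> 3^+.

∞

As t → 3⁺, 4/(t - 3) → +∞, so e^(4/(t - 3)) → ∞.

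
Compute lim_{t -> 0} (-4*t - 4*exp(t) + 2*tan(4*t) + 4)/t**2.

Substitution gives 0/0 (the numerator vanishes to order 2).
Expand each term to order t^2: the coefficient of t^2 in 2·tan(4t) is 0 and in -4·e^(t) is -2.
Lower-order terms cancel with the polynomial part, so the numerator is (-2)·t^2 + o(t^2), and the limit is (-2)/(1) = -2.

-2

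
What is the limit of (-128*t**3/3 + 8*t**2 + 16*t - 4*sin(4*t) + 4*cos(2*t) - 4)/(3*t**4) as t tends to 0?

Substitution gives 0/0 (the numerator vanishes to order 4).
Expand each term to order t^4: the coefficient of t^4 in -4·sin(4t) is 0 and in 4·cos(2t) is 8/3.
Lower-order terms cancel with the polynomial part, so the numerator is (8/3)·t^4 + o(t^4), and the limit is (8/3)/(3) = 8/9.

8/9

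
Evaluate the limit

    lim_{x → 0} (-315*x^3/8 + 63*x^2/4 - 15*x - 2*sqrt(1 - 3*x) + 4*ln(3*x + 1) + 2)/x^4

-4779/64

Substitution gives 0/0; apply L'Hôpital's rule 4 times.
After differentiating numerator and denominator 4 times the quotient is (-1944/(3*x + 1)^4 + 1215/(8*(1 - 3*x)^(7/2)))/(24); at x = 0 this is -4779/64.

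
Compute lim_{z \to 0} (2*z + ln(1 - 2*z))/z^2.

-2

Direct substitution gives 0/0.
Apply L'Hôpital: lim (2 - 2/(1 - 2*z))/(2*z), still 0/0.
After 2 applications of L'Hôpital's rule the quotient is (-4/(1 - 2*z)^2)/(2); substituting z = 0 gives -2.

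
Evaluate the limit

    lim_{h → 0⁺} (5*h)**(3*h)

1

Base → 0⁺ and exponent → 0⁺: a 0^0 form.
Take logs: 3h·ln(5h). This is 0·(−∞); rewriting as ln(5h)/(1/(3h)) and applying L'Hôpital gives 0.
Hence the limit is e^0 = 1.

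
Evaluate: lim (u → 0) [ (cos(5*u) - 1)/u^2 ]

-25/2

Direct substitution gives 0/0.
Apply L'Hôpital: lim (-5*sin(5*u))/(2*u), still 0/0.
After 2 applications of L'Hôpital's rule the quotient is (-25*cos(5*u))/(2); substituting u = 0 gives -25/2.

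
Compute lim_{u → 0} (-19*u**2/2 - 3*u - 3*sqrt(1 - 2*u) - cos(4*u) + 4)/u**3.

Substitution gives 0/0; apply L'Hôpital's rule 3 times.
After differentiating numerator and denominator 3 times the quotient is (-64*sin(4*u) + 9/(1 - 2*u)^(5/2))/(6); at u = 0 this is 3/2.

3/2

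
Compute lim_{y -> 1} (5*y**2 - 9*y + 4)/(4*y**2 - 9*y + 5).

Direct substitution gives 0/0, so factor. Both numerator and denominator have (y - 1) as a factor.
After cancelling, the expression reduces to (5*y - 4)/(4*y - 5).
Substituting y = 1 gives -1.

-1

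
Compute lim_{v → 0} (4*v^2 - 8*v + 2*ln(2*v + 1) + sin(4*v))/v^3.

Substitution gives 0/0; apply L'Hôpital's rule 3 times.
After differentiating numerator and denominator 3 times the quotient is (-64*cos(4*v) + 32/(2*v + 1)^3)/(6); at v = 0 this is -16/3.

-16/3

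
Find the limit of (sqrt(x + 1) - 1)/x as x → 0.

Substitution gives 0/0. Multiply numerator and denominator by the conjugate √(1 + x) + √1.
The numerator becomes (1 + x) − 1 = x, so the expression simplifies to 1/(√(1 + x) + √1).
Letting x → 0 gives 1/(2√1) = 1/2.

1/2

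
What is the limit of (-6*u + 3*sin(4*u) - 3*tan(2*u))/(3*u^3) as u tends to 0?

-40/3

Substitution gives 0/0; apply L'Hôpital's rule 3 times.
After differentiating numerator and denominator 3 times the quotient is (-192*cos(4*u) - 144*tan(2*u)^4 - 192*tan(2*u)^2 - 48)/(18); at u = 0 this is -40/3.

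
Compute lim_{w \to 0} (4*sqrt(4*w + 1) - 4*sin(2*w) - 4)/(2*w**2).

-4

Substitution gives 0/0 (the numerator vanishes to order 2).
Expand each term to order w^2: the coefficient of w^2 in 4·√(1 + 4w) is -8 and in -4·sin(2w) is 0.
Lower-order terms cancel with the polynomial part, so the numerator is (-8)·w^2 + o(w^2), and the limit is (-8)/(2) = -4.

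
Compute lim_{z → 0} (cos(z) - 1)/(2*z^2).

-1/4

Direct substitution gives 0/0.
Apply L'Hôpital: lim (-sin(z))/(4*z), still 0/0.
After 2 applications of L'Hôpital's rule the quotient is (-cos(z))/(4); substituting z = 0 gives -1/4.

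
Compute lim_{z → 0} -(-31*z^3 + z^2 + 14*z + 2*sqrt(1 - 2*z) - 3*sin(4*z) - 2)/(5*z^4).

1/4

Substitution gives 0/0 (the numerator vanishes to order 4).
Expand each term to order z^4: the coefficient of z^4 in -3·sin(4z) is 0 and in 2·√(1 - 2z) is -5/4.
Lower-order terms cancel with the polynomial part, so the numerator is (-5/4)·z^4 + o(z^4), and the limit is (-5/4)/(-5) = 1/4.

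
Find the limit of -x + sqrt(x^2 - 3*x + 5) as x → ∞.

An ∞ − ∞ form. Rationalising with the conjugate, the difference becomes (-3x + 5) / (√(x^2 - 3*x + 5) + x).
For large x the denominator behaves like 2·x, so the quotient tends to -3/2 = -3/2.

-3/2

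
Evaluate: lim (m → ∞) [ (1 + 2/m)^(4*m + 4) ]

The base → 1 and the exponent → ∞: a 1^∞ form.
Take logarithms: (4m + 4)·ln(1 + 2/m). Since ln(1+u) ~ u for small u, this behaves like (4m)·(2/m) → 8.
So the limit is e^(8).

e^(8)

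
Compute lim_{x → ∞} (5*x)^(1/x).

Base → ∞ and exponent → 0: an ∞^0 form.
Take logs: (1/x)·ln(5·x^1) = (ln 5 + 1·ln x)/x → 0.
So the limit is e^0 = 1.

1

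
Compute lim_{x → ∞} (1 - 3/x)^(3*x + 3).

The base → 1 and the exponent → ∞: a 1^∞ form.
Take logarithms: (3x + 3)·ln(1 - 3/x). Since ln(1+u) ~ u for small u, this behaves like (3x)·(-3/x) → -9.
So the limit is e^(-9).

e^(-9)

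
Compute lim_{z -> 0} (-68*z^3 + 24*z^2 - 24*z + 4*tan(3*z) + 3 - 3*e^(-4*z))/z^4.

-32

Substitution gives 0/0; apply L'Hôpital's rule 4 times.
After differentiating numerator and denominator 4 times the quotient is (96*(27*(3*tan(3*z)^2 + 2)*e^(4*z)*tan(3*z)/cos(3*z)^2 - 8)*e^(-4*z))/(24); at z = 0 this is -32.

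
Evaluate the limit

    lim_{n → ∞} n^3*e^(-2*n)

Write as n^3/e^{2n}, an ∞/∞ form.
Exponential growth dominates any polynomial, so repeated L'Hôpital (or the standard result) gives 0.

0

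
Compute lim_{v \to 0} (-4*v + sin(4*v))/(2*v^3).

-16/3

Direct substitution gives 0/0.
Apply L'Hôpital: lim (4*cos(4*v) - 4)/(6*v^2), still 0/0.
Apply L'Hôpital: lim (-16*sin(4*v))/(12*v), still 0/0.
After 3 applications of L'Hôpital's rule the quotient is (-64*cos(4*v))/(12); substituting v = 0 gives -16/3.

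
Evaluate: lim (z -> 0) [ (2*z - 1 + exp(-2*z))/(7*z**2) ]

2/7

Direct substitution gives 0/0.
Apply L'Hôpital: lim (2 - 2*e^(-2*z))/(14*z), still 0/0.
After 2 applications of L'Hôpital's rule the quotient is (4*e^(-2*z))/(14); substituting z = 0 gives 2/7.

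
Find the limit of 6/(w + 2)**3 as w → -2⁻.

-∞

As w → -2⁻, (w + 2) → 0⁻, so (w + 2)^3 → 0⁻ and 6/(w + 2)^3 → -∞.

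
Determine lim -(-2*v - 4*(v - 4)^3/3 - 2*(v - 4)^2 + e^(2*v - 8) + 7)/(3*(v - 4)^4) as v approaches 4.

-2/9

Direct substitution gives 0/0.
Apply L'Hôpital: lim (-4*v - 4*(v - 4)^2 + 2*e^(2*v - 8) + 14)/(-12*(v - 4)^3), still 0/0.
Apply L'Hôpital: lim (-8*v + 4*e^(2*v - 8) + 28)/(-36*(v - 4)^2), still 0/0.
Apply L'Hôpital: lim (8*e^(2*v - 8) - 8)/(288 - 72*v), still 0/0.
After 4 applications of L'Hôpital's rule the quotient is (16*e^(2*v - 8))/(-72); substituting v = 4 gives -2/9.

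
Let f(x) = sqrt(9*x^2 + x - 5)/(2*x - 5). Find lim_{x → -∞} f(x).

For large |x|, √(9*x^2 + x - 5) ≈ √9·|x| and the denominator ≈ 2x.
Since x → −∞, |x| = −x, giving −√9/(2) = -3/2.

-3/2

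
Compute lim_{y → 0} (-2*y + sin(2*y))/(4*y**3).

-1/3

Direct substitution gives 0/0.
Apply L'Hôpital: lim (2*cos(2*y) - 2)/(12*y^2), still 0/0.
Apply L'Hôpital: lim (-4*sin(2*y))/(24*y), still 0/0.
After 3 applications of L'Hôpital's rule the quotient is (-8*cos(2*y))/(24); substituting y = 0 gives -1/3.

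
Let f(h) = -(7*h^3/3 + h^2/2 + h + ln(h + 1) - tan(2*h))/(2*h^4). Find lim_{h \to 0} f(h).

1/8

Substitution gives 0/0 (the numerator vanishes to order 4).
Expand each term to order h^4: the coefficient of h^4 in ln(1 + h) is -1/4 and in −tan(2h) is 0.
Lower-order terms cancel with the polynomial part, so the numerator is (-1/4)·h^4 + o(h^4), and the limit is (-1/4)/(-2) = 1/8.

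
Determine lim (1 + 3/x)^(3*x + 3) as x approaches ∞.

e^(9)

The base → 1 and the exponent → ∞: a 1^∞ form.
Take logarithms: (3x + 3)·ln(1 + 3/x). Since ln(1+u) ~ u for small u, this behaves like (3x)·(3/x) → 9.
So the limit is e^(9).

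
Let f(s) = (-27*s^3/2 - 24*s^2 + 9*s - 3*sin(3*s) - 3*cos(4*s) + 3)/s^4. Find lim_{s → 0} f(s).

Substitution gives 0/0; apply L'Hôpital's rule 4 times.
After differentiating numerator and denominator 4 times the quotient is (-243*sin(3*s) - 768*cos(4*s))/(24); at s = 0 this is -32.

-32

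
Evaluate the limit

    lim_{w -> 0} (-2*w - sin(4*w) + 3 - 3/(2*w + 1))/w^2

Substitution gives 0/0 (the numerator vanishes to order 2).
Expand each term to order w^2: the coefficient of w^2 in -3·1/(1 + 2w) is -12 and in −sin(4w) is 0.
Lower-order terms cancel with the polynomial part, so the numerator is (-12)·w^2 + o(w^2), and the limit is (-12)/(1) = -12.

-12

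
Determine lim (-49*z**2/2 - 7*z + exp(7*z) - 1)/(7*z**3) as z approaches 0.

49/6

Direct substitution gives 0/0.
Apply L'Hôpital: lim (-49*z + 7*e^(7*z) - 7)/(21*z^2), still 0/0.
Apply L'Hôpital: lim (49*e^(7*z) - 49)/(42*z), still 0/0.
After 3 applications of L'Hôpital's rule the quotient is (343*e^(7*z))/(42); substituting z = 0 gives 49/6.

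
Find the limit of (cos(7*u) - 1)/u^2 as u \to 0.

-49/2

Direct substitution gives 0/0.
Apply L'Hôpital: lim (-7*sin(7*u))/(2*u), still 0/0.
After 2 applications of L'Hôpital's rule the quotient is (-49*cos(7*u))/(2); substituting u = 0 gives -49/2.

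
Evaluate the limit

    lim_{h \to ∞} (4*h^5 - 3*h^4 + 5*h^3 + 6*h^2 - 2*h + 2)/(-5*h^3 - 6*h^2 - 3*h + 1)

The numerator has higher degree (5 > 3); the quotient behaves like (4/(-5))·h^2 for large |h|.
As h → +∞ this diverges to -∞.

-∞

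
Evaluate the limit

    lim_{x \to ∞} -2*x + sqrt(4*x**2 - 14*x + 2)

-7/2

This has the form ∞ − ∞. Multiply and divide by the conjugate √(4*x^2 - 14*x + 2) + 2x.
That gives (-14x + 2) / (√(4*x^2 - 14*x + 2) + 2x).
Divide numerator and denominator by x: the limit is -14/(2·2) = -7/2.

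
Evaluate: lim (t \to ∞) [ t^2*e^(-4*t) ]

Write as t^2/e^{4t}, an ∞/∞ form.
Exponential growth dominates any polynomial, so repeated L'Hôpital (or the standard result) gives 0.

0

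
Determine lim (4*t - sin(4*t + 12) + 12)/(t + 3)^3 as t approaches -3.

32/3

Direct substitution gives 0/0.
Apply L'Hôpital: lim (4 - 4*cos(4*t + 12))/(3*(t + 3)^2), still 0/0.
Apply L'Hôpital: lim (16*sin(4*t + 12))/(6*t + 18), still 0/0.
After 3 applications of L'Hôpital's rule the quotient is (64*cos(4*t + 12))/(6); substituting t = -3 gives 32/3.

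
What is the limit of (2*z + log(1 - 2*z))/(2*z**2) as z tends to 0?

Direct substitution gives 0/0.
Apply L'Hôpital: lim (2 - 2/(1 - 2*z))/(4*z), still 0/0.
After 2 applications of L'Hôpital's rule the quotient is (-4/(1 - 2*z)^2)/(4); substituting z = 0 gives -1.

-1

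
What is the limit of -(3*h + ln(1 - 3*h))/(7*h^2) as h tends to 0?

Direct substitution gives 0/0.
Apply L'Hôpital: lim (3 - 3/(1 - 3*h))/(-14*h), still 0/0.
After 2 applications of L'Hôpital's rule the quotient is (-9/(1 - 3*h)^2)/(-14); substituting h = 0 gives 9/14.

9/14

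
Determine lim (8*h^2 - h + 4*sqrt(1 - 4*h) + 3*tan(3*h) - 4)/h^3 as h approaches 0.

Substitution gives 0/0; apply L'Hôpital's rule 3 times.
After differentiating numerator and denominator 3 times the quotient is (486*tan(3*h)^2/cos(3*h)^2 + 162/cos(3*h)^2 - 96/(1 - 4*h)^(5/2))/(6); at h = 0 this is 11.

11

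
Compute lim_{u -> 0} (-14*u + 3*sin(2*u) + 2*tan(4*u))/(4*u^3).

29/3

Substitution gives 0/0; apply L'Hôpital's rule 3 times.
After differentiating numerator and denominator 3 times the quotient is (-24*cos(2*u) + 768*tan(4*u)^4 + 1024*tan(4*u)^2 + 256)/(24); at u = 0 this is 29/3.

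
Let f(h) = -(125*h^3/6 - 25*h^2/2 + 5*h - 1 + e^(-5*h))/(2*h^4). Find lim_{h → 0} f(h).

Direct substitution gives 0/0.
Apply L'Hôpital: lim (125*h^2/2 - 25*h + 5 - 5*e^(-5*h))/(-8*h^3), still 0/0.
Apply L'Hôpital: lim (125*h - 25 + 25*e^(-5*h))/(-24*h^2), still 0/0.
Apply L'Hôpital: lim (125 - 125*e^(-5*h))/(-48*h), still 0/0.
After 4 applications of L'Hôpital's rule the quotient is (625*e^(-5*h))/(-48); substituting h = 0 gives -625/48.

-625/48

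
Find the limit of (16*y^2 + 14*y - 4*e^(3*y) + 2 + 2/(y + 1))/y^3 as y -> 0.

-20

Substitution gives 0/0; apply L'Hôpital's rule 3 times.
After differentiating numerator and denominator 3 times the quotient is (-108*e^(3*y) - 12/(y + 1)^4)/(6); at y = 0 this is -20.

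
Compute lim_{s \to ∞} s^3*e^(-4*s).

Write as s^3/e^{4s}, an ∞/∞ form.
Exponential growth dominates any polynomial, so repeated L'Hôpital (or the standard result) gives 0.

0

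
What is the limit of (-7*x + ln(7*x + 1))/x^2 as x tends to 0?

Direct substitution gives 0/0.
Apply L'Hôpital: lim (-7 + 7/(7*x + 1))/(2*x), still 0/0.
After 2 applications of L'Hôpital's rule the quotient is (-49/(7*x + 1)^2)/(2); substituting x = 0 gives -49/2.

-49/2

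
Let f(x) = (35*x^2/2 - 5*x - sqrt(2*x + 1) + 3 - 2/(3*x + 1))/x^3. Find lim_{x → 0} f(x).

Substitution gives 0/0; apply L'Hôpital's rule 3 times.
After differentiating numerator and denominator 3 times the quotient is (324/(3*x + 1)^4 - 3/(2*x + 1)^(5/2))/(6); at x = 0 this is 107/2.

107/2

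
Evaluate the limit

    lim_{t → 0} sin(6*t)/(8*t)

Substitution gives 0/0.
Write it as (6/8)·sin(6t)/(6t); since sin(u)/u → 1, the limit is 3/4.

3/4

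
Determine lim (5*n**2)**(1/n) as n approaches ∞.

1

Base → ∞ and exponent → 0: an ∞^0 form.
Take logs: (1/n)·ln(5·n^2) = (ln 5 + 2·ln n)/n → 0.
So the limit is e^0 = 1.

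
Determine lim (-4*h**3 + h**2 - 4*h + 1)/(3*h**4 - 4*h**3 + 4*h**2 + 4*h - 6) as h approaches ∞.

0

The denominator has degree 4 and the numerator degree 3. Dividing numerator and denominator by h^4 sends every term to 0 except the leading denominator term, so the limit is 0.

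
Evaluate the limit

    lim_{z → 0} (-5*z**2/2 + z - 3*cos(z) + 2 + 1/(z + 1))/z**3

Substitution gives 0/0 (the numerator vanishes to order 3).
Expand each term to order z^3: the coefficient of z^3 in -3·cos(z) is 0 and in 1/(1 + z) is -1.
Lower-order terms cancel with the polynomial part, so the numerator is (-1)·z^3 + o(z^3), and the limit is (-1)/(1) = -1.

-1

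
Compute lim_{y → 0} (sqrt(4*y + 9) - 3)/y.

2/3

A 0/0 form; rationalise with √(9 + 4y) + √9. This collapses the numerator to 4y, leaving 4/(√(9 + 4y) + √9) → 4/(2√9) = 2/3.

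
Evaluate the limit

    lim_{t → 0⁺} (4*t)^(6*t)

1

Base → 0⁺ and exponent → 0⁺: a 0^0 form.
Take logs: 6t·ln(4t). This is 0·(−∞); rewriting as ln(4t)/(1/(6t)) and applying L'Hôpital gives 0.
Hence the limit is e^0 = 1.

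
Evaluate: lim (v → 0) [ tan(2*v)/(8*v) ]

1/4

Substitution gives 0/0.
Since tan(u)/u → 1 as u → 0, tan(2v)/(2v) → 1 and the limit is 2/8 = 1/4.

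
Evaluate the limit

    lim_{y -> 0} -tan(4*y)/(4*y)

Substitution gives 0/0.
Since tan(u)/u → 1 as u → 0, tan(4y)/(4y) → 1 and the limit is 4/(-4) = -1.

-1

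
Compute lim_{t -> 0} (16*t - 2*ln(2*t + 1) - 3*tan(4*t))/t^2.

Substitution gives 0/0 (the numerator vanishes to order 2).
Expand each term to order t^2: the coefficient of t^2 in -2·ln(1 + 2t) is 4 and in -3·tan(4t) is 0.
Lower-order terms cancel with the polynomial part, so the numerator is (4)·t^2 + o(t^2), and the limit is (4)/(1) = 4.

4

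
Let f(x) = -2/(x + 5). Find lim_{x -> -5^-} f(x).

∞

As x → -5⁻, (x + 5) → 0⁻, so (x + 5)^1 → 0⁻ and -2/(x + 5)^1 → ∞.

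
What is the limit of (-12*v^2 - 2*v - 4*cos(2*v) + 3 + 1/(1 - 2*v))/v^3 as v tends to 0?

Substitution gives 0/0 (the numerator vanishes to order 3).
Expand each term to order v^3: the coefficient of v^3 in 1/(1 - 2v) is 8 and in -4·cos(2v) is 0.
Lower-order terms cancel with the polynomial part, so the numerator is (8)·v^3 + o(v^3), and the limit is (8)/(1) = 8.

8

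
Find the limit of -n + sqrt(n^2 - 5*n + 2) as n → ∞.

An ∞ − ∞ form. Rationalising with the conjugate, the difference becomes (-5n + 2) / (√(n^2 - 5*n + 2) + n).
For large n the denominator behaves like 2·n, so the quotient tends to -5/2 = -5/2.

-5/2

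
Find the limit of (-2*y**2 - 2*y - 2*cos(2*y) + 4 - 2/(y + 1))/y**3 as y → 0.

Substitution gives 0/0 (the numerator vanishes to order 3).
Expand each term to order y^3: the coefficient of y^3 in -2·1/(1 + y) is 2 and in -2·cos(2y) is 0.
Lower-order terms cancel with the polynomial part, so the numerator is (2)·y^3 + o(y^3), and the limit is (2)/(1) = 2.

2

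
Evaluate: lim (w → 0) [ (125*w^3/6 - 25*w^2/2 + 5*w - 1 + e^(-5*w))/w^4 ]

625/24

Direct substitution gives 0/0.
Apply L'Hôpital: lim (125*w^2/2 - 25*w + 5 - 5*e^(-5*w))/(4*w^3), still 0/0.
Apply L'Hôpital: lim (125*w - 25 + 25*e^(-5*w))/(12*w^2), still 0/0.
Apply L'Hôpital: lim (125 - 125*e^(-5*w))/(24*w), still 0/0.
After 4 applications of L'Hôpital's rule the quotient is (625*e^(-5*w))/(24); substituting w = 0 gives 625/24.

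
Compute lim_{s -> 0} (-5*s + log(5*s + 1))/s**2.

-25/2

Direct substitution gives 0/0.
Apply L'Hôpital: lim (-5 + 5/(5*s + 1))/(2*s), still 0/0.
After 2 applications of L'Hôpital's rule the quotient is (-25/(5*s + 1)^2)/(2); substituting s = 0 gives -25/2.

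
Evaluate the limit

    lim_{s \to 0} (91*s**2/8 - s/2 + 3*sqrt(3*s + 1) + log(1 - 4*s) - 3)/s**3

Substitution gives 0/0; apply L'Hôpital's rule 3 times.
After differentiating numerator and denominator 3 times the quotient is (128/(4*s - 1)^3 + 243/(8*(3*s + 1)^(5/2)))/(6); at s = 0 this is -781/48.

-781/48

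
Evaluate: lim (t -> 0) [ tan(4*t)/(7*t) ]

4/7

Substitution gives 0/0.
Since tan(u)/u → 1 as u → 0, tan(4t)/(4t) → 1 and the limit is 4/7.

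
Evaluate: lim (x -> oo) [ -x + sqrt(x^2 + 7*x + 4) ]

An ∞ − ∞ form. Rationalising with the conjugate, the difference becomes (7x + 4) / (√(x^2 + 7*x + 4) + x).
For large x the denominator behaves like 2·x, so the quotient tends to 7/2 = 7/2.

7/2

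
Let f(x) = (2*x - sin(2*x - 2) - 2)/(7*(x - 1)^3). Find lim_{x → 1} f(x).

4/21

Direct substitution gives 0/0.
Apply L'Hôpital: lim (2 - 2*cos(2*x - 2))/(21*(x - 1)^2), still 0/0.
Apply L'Hôpital: lim (4*sin(2*x - 2))/(42*x - 42), still 0/0.
After 3 applications of L'Hôpital's rule the quotient is (8*cos(2*x - 2))/(42); substituting x = 1 gives 4/21.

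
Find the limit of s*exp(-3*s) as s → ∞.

Write as s^1/e^{3s}, an ∞/∞ form.
Exponential growth dominates any polynomial, so repeated L'Hôpital (or the standard result) gives 0.

0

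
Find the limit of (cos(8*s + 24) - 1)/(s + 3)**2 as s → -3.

Direct substitution gives 0/0.
Apply L'Hôpital: lim (-8*sin(8*s + 24))/(2*s + 6), still 0/0.
After 2 applications of L'Hôpital's rule the quotient is (-64*cos(8*s + 24))/(2); substituting s = -3 gives -32.

-32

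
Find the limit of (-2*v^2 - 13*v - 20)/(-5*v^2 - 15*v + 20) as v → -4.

3/25

Since v = -4 makes numerator and denominator zero, (v + 4) divides both.
Cancelling it gives (-2*v - 5)/(5 - 5*v); now plug in v = -4 to get 3/25.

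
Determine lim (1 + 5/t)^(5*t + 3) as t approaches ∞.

Write it as [(1 + 5/t)^t]^(5) · (1 + 5/t)^(3). The bracketed term tends to e^(5) and the second factor to 1, so the limit is e^(25).

e^(25)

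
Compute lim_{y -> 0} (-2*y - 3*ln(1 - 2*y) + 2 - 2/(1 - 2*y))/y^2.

-2

Substitution gives 0/0 (the numerator vanishes to order 2).
Expand each term to order y^2: the coefficient of y^2 in -3·ln(1 - 2y) is 6 and in -2·1/(1 - 2y) is -8.
Lower-order terms cancel with the polynomial part, so the numerator is (-2)·y^2 + o(y^2), and the limit is (-2)/(1) = -2.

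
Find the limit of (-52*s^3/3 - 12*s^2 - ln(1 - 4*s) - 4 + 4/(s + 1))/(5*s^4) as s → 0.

Substitution gives 0/0; apply L'Hôpital's rule 4 times.
After differentiating numerator and denominator 4 times the quotient is (1536/(4*s - 1)^4 + 96/(s + 1)^5)/(120); at s = 0 this is 68/5.

68/5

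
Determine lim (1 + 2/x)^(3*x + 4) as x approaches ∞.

e^(6)

Let L be the limit and take ln: ln L = lim (3x + 4)·ln(1 + 2/x) = lim (3x + 4)·(2/x + O(1/x²)) = 6.
Hence L = e^(6).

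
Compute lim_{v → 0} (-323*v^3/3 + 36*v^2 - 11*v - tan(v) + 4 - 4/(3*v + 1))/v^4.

-324

Substitution gives 0/0 (the numerator vanishes to order 4).
Expand each term to order v^4: the coefficient of v^4 in -4·1/(1 + 3v) is -324 and in −tan(v) is 0.
Lower-order terms cancel with the polynomial part, so the numerator is (-324)·v^4 + o(v^4), and the limit is (-324)/(1) = -324.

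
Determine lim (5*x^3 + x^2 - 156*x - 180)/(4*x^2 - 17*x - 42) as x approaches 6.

Direct substitution gives 0/0, so factor. Both numerator and denominator have (x - 6) as a factor.
After cancelling, the expression reduces to (5*x^2 + 31*x + 30)/(4*x + 7).
Substituting x = 6 gives 396/31.

396/31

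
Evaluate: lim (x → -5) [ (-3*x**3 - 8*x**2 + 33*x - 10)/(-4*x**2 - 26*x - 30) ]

-8

Direct substitution gives 0/0, so factor. Both numerator and denominator have (x + 5) as a factor.
After cancelling, the expression reduces to (-3*x^2 + 7*x - 2)/(-4*x - 6).
Substituting x = -5 gives -8.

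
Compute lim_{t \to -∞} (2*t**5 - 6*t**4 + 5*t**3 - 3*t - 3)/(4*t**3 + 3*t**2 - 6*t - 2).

∞

The numerator has higher degree (5 > 3); the quotient behaves like (2/(4))·t^2 for large |t|.
As t → −∞ this diverges to ∞.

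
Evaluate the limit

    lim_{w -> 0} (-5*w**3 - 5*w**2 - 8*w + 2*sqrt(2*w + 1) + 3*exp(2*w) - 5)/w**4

3/4

Substitution gives 0/0; apply L'Hôpital's rule 4 times.
After differentiating numerator and denominator 4 times the quotient is (48*e^(2*w) - 30/(2*w + 1)^(7/2))/(24); at w = 0 this is 3/4.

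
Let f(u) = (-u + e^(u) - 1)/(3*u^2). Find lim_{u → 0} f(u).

1/6

Direct substitution gives 0/0.
Apply L'Hôpital: lim (e^(u) - 1)/(6*u), still 0/0.
After 2 applications of L'Hôpital's rule the quotient is (e^(u))/(6); substituting u = 0 gives 1/6.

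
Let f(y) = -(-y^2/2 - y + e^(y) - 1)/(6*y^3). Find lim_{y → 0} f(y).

-1/36

Direct substitution gives 0/0.
Apply L'Hôpital: lim (-y + e^(y) - 1)/(-18*y^2), still 0/0.
Apply L'Hôpital: lim (e^(y) - 1)/(-36*y), still 0/0.
After 3 applications of L'Hôpital's rule the quotient is (e^(y))/(-36); substituting y = 0 gives -1/36.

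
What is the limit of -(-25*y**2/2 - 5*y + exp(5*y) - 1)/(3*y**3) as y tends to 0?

-125/18

Direct substitution gives 0/0.
Apply L'Hôpital: lim (-25*y + 5*e^(5*y) - 5)/(-9*y^2), still 0/0.
Apply L'Hôpital: lim (25*e^(5*y) - 25)/(-18*y), still 0/0.
After 3 applications of L'Hôpital's rule the quotient is (125*e^(5*y))/(-18); substituting y = 0 gives -125/18.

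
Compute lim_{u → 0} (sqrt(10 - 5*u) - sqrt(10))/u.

Substitution gives 0/0. Multiply numerator and denominator by the conjugate √(10 - 5u) + √10.
The numerator becomes (10 - 5u) − 10 = -5u, so the expression simplifies to -5/(√(10 - 5u) + √10).
Letting u → 0 gives -5/(2√10) = -√(10)/4.

-√(10)/4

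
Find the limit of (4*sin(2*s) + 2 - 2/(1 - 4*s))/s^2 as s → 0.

Substitution gives 0/0 (the numerator vanishes to order 2).
Expand each term to order s^2: the coefficient of s^2 in -2·1/(1 - 4s) is -32 and in 4·sin(2s) is 0.
Lower-order terms cancel with the polynomial part, so the numerator is (-32)·s^2 + o(s^2), and the limit is (-32)/(1) = -32.

-32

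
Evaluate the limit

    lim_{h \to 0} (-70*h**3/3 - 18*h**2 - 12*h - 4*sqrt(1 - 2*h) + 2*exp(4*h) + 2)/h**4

143/6

Substitution gives 0/0; apply L'Hôpital's rule 4 times.
After differentiating numerator and denominator 4 times the quotient is (512*e^(4*h) + 60/(1 - 2*h)^(7/2))/(24); at h = 0 this is 143/6.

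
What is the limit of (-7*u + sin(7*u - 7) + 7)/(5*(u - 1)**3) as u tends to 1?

-343/30

Direct substitution gives 0/0.
Apply L'Hôpital: lim (7*cos(7*u - 7) - 7)/(15*(u - 1)^2), still 0/0.
Apply L'Hôpital: lim (-49*sin(7*u - 7))/(30*u - 30), still 0/0.
After 3 applications of L'Hôpital's rule the quotient is (-343*cos(7*u - 7))/(30); substituting u = 1 gives -343/30.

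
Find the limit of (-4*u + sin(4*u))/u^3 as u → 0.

-32/3

Direct substitution gives 0/0.
Apply L'Hôpital: lim (4*cos(4*u) - 4)/(3*u^2), still 0/0.
Apply L'Hôpital: lim (-16*sin(4*u))/(6*u), still 0/0.
After 3 applications of L'Hôpital's rule the quotient is (-64*cos(4*u))/(6); substituting u = 0 gives -32/3.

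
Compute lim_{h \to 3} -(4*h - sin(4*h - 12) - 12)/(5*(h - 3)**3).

-32/15

Direct substitution gives 0/0.
Apply L'Hôpital: lim (4 - 4*cos(4*h - 12))/(-15*(h - 3)^2), still 0/0.
Apply L'Hôpital: lim (16*sin(4*h - 12))/(90 - 30*h), still 0/0.
After 3 applications of L'Hôpital's rule the quotient is (64*cos(4*h - 12))/(-30); substituting h = 3 gives -32/15.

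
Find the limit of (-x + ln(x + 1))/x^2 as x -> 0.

-1/2

Direct substitution gives 0/0.
Apply L'Hôpital: lim (-1 + 1/(x + 1))/(2*x), still 0/0.
After 2 applications of L'Hôpital's rule the quotient is (-1/(x + 1)^2)/(2); substituting x = 0 gives -1/2.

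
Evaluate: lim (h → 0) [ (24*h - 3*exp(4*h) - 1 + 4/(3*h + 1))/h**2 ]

12

Substitution gives 0/0; apply L'Hôpital's rule 2 times.
After differentiating numerator and denominator 2 times the quotient is (-48*e^(4*h) + 72/(3*h + 1)^3)/(2); at h = 0 this is 12.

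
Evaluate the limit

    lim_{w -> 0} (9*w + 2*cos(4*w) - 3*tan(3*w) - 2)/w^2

-16

Substitution gives 0/0 (the numerator vanishes to order 2).
Expand each term to order w^2: the coefficient of w^2 in 2·cos(4w) is -16 and in -3·tan(3w) is 0.
Lower-order terms cancel with the polynomial part, so the numerator is (-16)·w^2 + o(w^2), and the limit is (-16)/(1) = -16.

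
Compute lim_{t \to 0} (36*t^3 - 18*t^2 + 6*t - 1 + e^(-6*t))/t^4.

54

Direct substitution gives 0/0.
Apply L'Hôpital: lim (108*t^2 - 36*t + 6 - 6*e^(-6*t))/(4*t^3), still 0/0.
Apply L'Hôpital: lim (216*t - 36 + 36*e^(-6*t))/(12*t^2), still 0/0.
Apply L'Hôpital: lim (216 - 216*e^(-6*t))/(24*t), still 0/0.
After 4 applications of L'Hôpital's rule the quotient is (1296*e^(-6*t))/(24); substituting t = 0 gives 54.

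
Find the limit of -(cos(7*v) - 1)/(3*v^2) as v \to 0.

Direct substitution gives 0/0.
Apply L'Hôpital: lim (-7*sin(7*v))/(-6*v), still 0/0.
After 2 applications of L'Hôpital's rule the quotient is (-49*cos(7*v))/(-6); substituting v = 0 gives 49/6.

49/6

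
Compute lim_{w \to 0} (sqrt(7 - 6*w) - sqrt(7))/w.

A 0/0 form; rationalise with √(7 - 6w) + √7. This collapses the numerator to -6w, leaving -6/(√(7 - 6w) + √7) → -6/(2√7) = -3*√(7)/7.

-3*√(7)/7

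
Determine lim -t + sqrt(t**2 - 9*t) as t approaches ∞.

-9/2

This has the form ∞ − ∞. Multiply and divide by the conjugate √(t^2 - 9*t) + t.
That gives (-9t) / (√(t^2 - 9*t) + t).
Divide numerator and denominator by t: the limit is -9/(2·1) = -9/2.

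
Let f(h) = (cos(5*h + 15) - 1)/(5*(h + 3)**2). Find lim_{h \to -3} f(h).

Direct substitution gives 0/0.
Apply L'Hôpital: lim (-5*sin(5*h + 15))/(10*h + 30), still 0/0.
After 2 applications of L'Hôpital's rule the quotient is (-25*cos(5*h + 15))/(10); substituting h = -3 gives -5/2.

-5/2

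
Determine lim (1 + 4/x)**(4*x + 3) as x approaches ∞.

e^(16)

The base → 1 and the exponent → ∞: a 1^∞ form.
Take logarithms: (4x + 3)·ln(1 + 4/x). Since ln(1+u) ~ u for small u, this behaves like (4x)·(4/x) → 16.
So the limit is e^(16).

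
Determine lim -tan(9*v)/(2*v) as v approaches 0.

-9/2

Substitution gives 0/0.
Since tan(u)/u → 1 as u → 0, tan(9v)/(9v) → 1 and the limit is 9/(-2) = -9/2.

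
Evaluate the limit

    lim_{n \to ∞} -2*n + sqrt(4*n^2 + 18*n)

An ∞ − ∞ form. Rationalising with the conjugate, the difference becomes (18n) / (√(4*n^2 + 18*n) + 2n).
For large n the denominator behaves like 2·2n, so the quotient tends to 18/4 = 9/2.

9/2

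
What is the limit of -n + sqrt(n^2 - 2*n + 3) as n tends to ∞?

An ∞ − ∞ form. Rationalising with the conjugate, the difference becomes (-2n + 3) / (√(n^2 - 2*n + 3) + n).
For large n the denominator behaves like 2·n, so the quotient tends to -2/2 = -1.

-1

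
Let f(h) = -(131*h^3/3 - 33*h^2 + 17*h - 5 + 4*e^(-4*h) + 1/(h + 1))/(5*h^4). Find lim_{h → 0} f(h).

-131/15

Substitution gives 0/0; apply L'Hôpital's rule 4 times.
After differentiating numerator and denominator 4 times the quotient is (1024*e^(-4*h) + 24/(h + 1)^5)/(-120); at h = 0 this is -131/15.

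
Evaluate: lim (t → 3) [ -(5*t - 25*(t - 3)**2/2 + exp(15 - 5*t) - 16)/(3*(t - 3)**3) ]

Direct substitution gives 0/0.
Apply L'Hôpital: lim (-25*t - 5*e^(15 - 5*t) + 80)/(-9*(t - 3)^2), still 0/0.
Apply L'Hôpital: lim (25*e^(15 - 5*t) - 25)/(54 - 18*t), still 0/0.
After 3 applications of L'Hôpital's rule the quotient is (-125*e^(15 - 5*t))/(-18); substituting t = 3 gives 125/18.

125/18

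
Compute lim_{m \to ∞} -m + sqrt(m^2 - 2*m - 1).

-1

This has the form ∞ − ∞. Multiply and divide by the conjugate √(m^2 - 2*m - 1) + m.
That gives (-2m - 1) / (√(m^2 - 2*m - 1) + m).
Divide numerator and denominator by m: the limit is -2/(2·1) = -1.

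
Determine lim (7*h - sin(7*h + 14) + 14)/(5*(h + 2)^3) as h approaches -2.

343/30

Direct substitution gives 0/0.
Apply L'Hôpital: lim (7 - 7*cos(7*h + 14))/(15*(h + 2)^2), still 0/0.
Apply L'Hôpital: lim (49*sin(7*h + 14))/(30*h + 60), still 0/0.
After 3 applications of L'Hôpital's rule the quotient is (343*cos(7*h + 14))/(30); substituting h = -2 gives 343/30.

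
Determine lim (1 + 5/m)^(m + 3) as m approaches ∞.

Let L be the limit and take ln: ln L = lim (m + 3)·ln(1 + 5/m) = lim (m + 3)·(5/m + O(1/m²)) = 5.
Hence L = e^(5).

e^(5)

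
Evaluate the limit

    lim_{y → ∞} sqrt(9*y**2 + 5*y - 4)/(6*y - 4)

For large |y|, √(9*y^2 + 5*y - 4) ≈ √9·|y| and the denominator ≈ 6y.
Since y → +∞, |y| = y, giving √9/(6) = 1/2.

1/2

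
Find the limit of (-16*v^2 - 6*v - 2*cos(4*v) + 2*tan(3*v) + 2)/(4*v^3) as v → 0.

Substitution gives 0/0; apply L'Hôpital's rule 3 times.
After differentiating numerator and denominator 3 times the quotient is (-128*sin(4*v) + 324*tan(3*v)^4 + 432*tan(3*v)^2 + 108)/(24); at v = 0 this is 9/2.

9/2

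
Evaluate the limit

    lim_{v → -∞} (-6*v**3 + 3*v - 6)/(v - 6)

The numerator has higher degree (3 > 1); the quotient behaves like (-6/(1))·v^2 for large |v|.
As v → −∞ this diverges to -∞.

-∞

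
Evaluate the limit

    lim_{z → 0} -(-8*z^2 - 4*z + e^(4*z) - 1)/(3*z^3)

-32/9

Direct substitution gives 0/0.
Apply L'Hôpital: lim (-16*z + 4*e^(4*z) - 4)/(-9*z^2), still 0/0.
Apply L'Hôpital: lim (16*e^(4*z) - 16)/(-18*z), still 0/0.
After 3 applications of L'Hôpital's rule the quotient is (64*e^(4*z))/(-18); substituting z = 0 gives -32/9.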